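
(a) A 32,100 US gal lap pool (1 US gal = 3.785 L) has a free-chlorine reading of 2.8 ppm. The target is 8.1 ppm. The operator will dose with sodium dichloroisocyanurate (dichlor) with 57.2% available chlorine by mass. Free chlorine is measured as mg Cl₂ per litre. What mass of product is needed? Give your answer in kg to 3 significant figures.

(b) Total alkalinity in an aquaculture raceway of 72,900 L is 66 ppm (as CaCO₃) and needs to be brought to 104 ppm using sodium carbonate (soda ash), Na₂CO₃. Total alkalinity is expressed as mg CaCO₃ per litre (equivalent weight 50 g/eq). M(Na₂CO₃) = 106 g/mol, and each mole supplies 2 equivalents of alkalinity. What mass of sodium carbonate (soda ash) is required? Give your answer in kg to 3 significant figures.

(a) 1.13 kg; (b) 2.94 kg

(a) Volume: 32,100 US gal × 3.785 L/gal = 121,498 L.
(a) Chlorine deficit: 8.1 − 2.8 = 5.3 ppm = 5.3 mg/L as Cl₂.
(a) Cl₂ equivalent needed: 5.3 mg/L × 121,498 L = 643,900 mg = 643.9 g.
(a) Product at 57.2% available chlorine: 643.9 / 0.572 = 1126 g.

(b) Alkalinity to add: (104 − 66) = 38 mg/L as CaCO₃ × 72,900 L = 2770 g as CaCO₃.
(b) Equivalents: 2770 g ÷ 50 g/eq = 55.4 eq.
(b) Each mole of Na₂CO₃ supplies 2 eq, so 55.4 / 2 = 27.7 mol.
(b) Mass: 27.7 mol × 106 g/mol = 2936 g.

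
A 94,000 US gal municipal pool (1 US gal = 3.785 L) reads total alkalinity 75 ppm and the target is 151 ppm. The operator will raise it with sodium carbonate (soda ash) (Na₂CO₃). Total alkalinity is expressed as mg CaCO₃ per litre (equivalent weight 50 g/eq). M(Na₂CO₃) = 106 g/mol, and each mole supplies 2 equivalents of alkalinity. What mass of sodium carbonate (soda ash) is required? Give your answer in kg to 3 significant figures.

28.7 kg

Volume: 94,000 US gal × 3.785 L/gal = 355,790 L.
Alkalinity to add: (151 − 75) = 76 mg/L as CaCO₃ × 355,790 L = 27,040 g as CaCO₃.
Equivalents: 27,040 g ÷ 50 g/eq = 540.8 eq.
Each mole of Na₂CO₃ supplies 2 eq, so 540.8 / 2 = 270.4 mol.
Mass: 270.4 mol × 106 g/mol = 28,660 g.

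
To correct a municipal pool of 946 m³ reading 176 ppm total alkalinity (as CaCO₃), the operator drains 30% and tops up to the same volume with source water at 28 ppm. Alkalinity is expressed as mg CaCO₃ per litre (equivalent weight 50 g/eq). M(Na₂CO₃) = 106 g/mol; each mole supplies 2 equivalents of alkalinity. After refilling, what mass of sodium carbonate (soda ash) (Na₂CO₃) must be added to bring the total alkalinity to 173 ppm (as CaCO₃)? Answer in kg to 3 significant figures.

41.5 kg

Volume: 946 m³ = 946,000 L.
After draining 30% and refilling: 176 × 0.70 + 28 × 0.30 = 131.6 ppm.
Deficit to target: 173 − 131.6 = 41.4 mg/L.
As CaCO₃: 41.4 mg/L × 946,000 L = 39,160 g; ÷ 50 g/eq ÷ 2 = 391.6 mol Na₂CO₃.
Mass: 391.6 × 106 = 41,510 g.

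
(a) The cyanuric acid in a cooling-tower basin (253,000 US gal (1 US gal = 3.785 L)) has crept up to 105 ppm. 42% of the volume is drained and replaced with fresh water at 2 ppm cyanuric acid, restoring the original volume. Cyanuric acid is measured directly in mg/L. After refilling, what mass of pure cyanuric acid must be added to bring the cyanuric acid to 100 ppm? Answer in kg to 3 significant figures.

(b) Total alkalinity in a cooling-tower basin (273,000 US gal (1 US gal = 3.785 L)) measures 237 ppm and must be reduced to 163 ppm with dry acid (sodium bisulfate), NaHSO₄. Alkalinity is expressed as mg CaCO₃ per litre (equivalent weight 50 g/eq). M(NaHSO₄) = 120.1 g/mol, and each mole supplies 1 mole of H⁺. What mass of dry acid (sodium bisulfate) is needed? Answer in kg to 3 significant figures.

(a) Volume: 253,000 US gal × 3.785 L/gal = 957,605 L.
(a) After draining 42% and refilling: 105 × 0.58 + 2 × 0.42 = 61.74 ppm.
(a) Deficit to target: 100 − 61.74 = 38.26 mg/L.
(a) Mass: 38.26 mg/L × 957,605 L = 36,640 g cyanuric acid.

(b) Volume: 273,000 US gal × 3.785 L/gal = 1,033,305 L.
(b) Alkalinity to neutralize: (237 − 163) = 74 mg/L as CaCO₃ × 1,033,305 L = 76,460 g as CaCO₃.
(b) Equivalents of H⁺ required: 76,460 ÷ 50 g/eq = 1529 eq = 1529 mol NaHSO₄.
(b) Mass of NaHSO₄: 1529 × 120.1 = 183,700 g.

(a) 36.6 kg; (b) 184 kg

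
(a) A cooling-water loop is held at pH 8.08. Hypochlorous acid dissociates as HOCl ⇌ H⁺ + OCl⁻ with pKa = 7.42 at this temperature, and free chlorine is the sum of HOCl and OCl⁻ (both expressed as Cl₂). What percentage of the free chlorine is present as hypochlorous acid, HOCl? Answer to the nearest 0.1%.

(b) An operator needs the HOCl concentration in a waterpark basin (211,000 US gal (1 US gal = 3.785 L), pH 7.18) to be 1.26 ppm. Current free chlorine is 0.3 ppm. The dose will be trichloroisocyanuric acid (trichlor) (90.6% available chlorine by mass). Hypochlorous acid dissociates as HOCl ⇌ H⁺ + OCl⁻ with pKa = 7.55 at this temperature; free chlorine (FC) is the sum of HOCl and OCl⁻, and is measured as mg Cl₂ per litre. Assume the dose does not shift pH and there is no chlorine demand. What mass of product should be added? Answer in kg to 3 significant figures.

(a) 18.0%; (b) 1.32 kg

(a) [OCl⁻]/[HOCl] = 10^(pH − pKa) = 10^(8.08 − 7.42) = 10^0.66 = 4.571.
(a) Fraction as HOCl = 1 / (1 + 4.571) = 0.1795.

(b) Volume: 211,000 US gal × 3.785 L/gal = 798,635 L.
(b) [OCl⁻]/[HOCl] = 10^(pH − pKa) = 10^(7.18 − 7.55) = 0.4266; fraction as HOCl = 1/(1 + 0.4266) = 0.701.
(b) Free chlorine required for 1.26 ppm HOCl: 1.26 / 0.701 = 1.797 ppm.
(b) FC to add: 1.797 − 0.3 = 1.497 mg/L as Cl₂.
(b) Cl₂ equivalent: 1.497 mg/L × 798,635 L = 1196 g.
(b) Product at 90.6% available Cl: 1196 / 0.906 = 1320 g.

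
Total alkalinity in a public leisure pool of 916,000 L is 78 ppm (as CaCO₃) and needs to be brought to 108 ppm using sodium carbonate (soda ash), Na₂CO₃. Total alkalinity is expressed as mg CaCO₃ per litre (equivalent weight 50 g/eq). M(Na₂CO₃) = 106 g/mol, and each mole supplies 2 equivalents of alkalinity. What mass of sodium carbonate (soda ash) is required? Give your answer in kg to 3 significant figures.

Alkalinity to add: (108 − 78) = 30 mg/L as CaCO₃ × 916,000 L = 27,480 g as CaCO₃.
Equivalents: 27,480 g ÷ 50 g/eq = 549.6 eq.
Each mole of Na₂CO₃ supplies 2 eq, so 549.6 / 2 = 274.8 mol.
Mass: 274.8 mol × 106 g/mol = 29,130 g.

29.1 kg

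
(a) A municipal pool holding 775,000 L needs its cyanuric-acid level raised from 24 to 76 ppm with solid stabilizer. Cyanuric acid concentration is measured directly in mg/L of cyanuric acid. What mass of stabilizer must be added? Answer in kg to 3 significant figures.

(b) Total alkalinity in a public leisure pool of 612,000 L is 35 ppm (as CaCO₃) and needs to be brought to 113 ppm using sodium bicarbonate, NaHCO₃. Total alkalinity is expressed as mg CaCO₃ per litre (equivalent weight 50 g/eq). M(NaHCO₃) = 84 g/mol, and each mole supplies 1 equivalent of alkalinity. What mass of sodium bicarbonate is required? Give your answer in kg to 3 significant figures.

(a) 40.3 kg; (b) 80.2 kg

(a) CYA to add: (76 − 24) = 52 mg/L × 775,000 L = 40,300 g cyanuric acid.

(b) Alkalinity to add: (113 − 35) = 78 mg/L as CaCO₃ × 612,000 L = 47,740 g as CaCO₃.
(b) Equivalents: 47,740 g ÷ 50 g/eq = 954.7 eq.
(b) NaHCO₃ supplies 1 eq per mole → 954.7 mol.
(b) Mass: 954.7 mol × 84 g/mol = 80,200 g.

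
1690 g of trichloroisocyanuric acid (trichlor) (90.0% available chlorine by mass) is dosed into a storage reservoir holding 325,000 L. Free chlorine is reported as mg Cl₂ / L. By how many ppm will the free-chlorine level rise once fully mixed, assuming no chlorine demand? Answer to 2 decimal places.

Available chlorine delivered: 1690 g × 0.9 = 1521 g as Cl₂.
Concentration rise: 1521 g / 325,000 L = 4.68 mg/L = 4.68 ppm.

4.68 ppm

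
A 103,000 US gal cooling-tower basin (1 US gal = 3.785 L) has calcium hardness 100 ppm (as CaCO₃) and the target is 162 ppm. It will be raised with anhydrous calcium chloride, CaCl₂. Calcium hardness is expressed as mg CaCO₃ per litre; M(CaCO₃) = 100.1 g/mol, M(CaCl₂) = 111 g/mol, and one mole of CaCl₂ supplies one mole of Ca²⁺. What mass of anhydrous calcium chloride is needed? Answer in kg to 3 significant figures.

Volume: 103,000 US gal × 3.785 L/gal = 389,855 L.
Hardness to add: (162 − 100) = 62 mg/L as CaCO₃ × 389,855 L = 24,170 g as CaCO₃.
Moles of Ca²⁺ (1 mol Ca²⁺ ≡ 1 mol CaCO₃): 24,170 / 100.1 g/mol = 241.5 mol.
Mass of CaCl₂: 241.5 × 111 = 26,800 g.

26.8 kg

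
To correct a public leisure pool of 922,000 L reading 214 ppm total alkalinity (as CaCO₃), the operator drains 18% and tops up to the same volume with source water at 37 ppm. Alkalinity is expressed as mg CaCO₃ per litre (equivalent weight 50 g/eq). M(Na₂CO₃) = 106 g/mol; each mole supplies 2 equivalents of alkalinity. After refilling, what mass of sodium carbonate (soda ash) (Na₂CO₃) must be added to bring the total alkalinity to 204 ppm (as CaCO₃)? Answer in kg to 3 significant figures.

21.4 kg

After draining 18% and refilling: 214 × 0.82 + 37 × 0.18 = 182.14 ppm.
Deficit to target: 204 − 182.14 = 21.86 mg/L.
As CaCO₃: 21.86 mg/L × 922,000 L = 20,150 g; ÷ 50 g/eq ÷ 2 = 201.5 mol Na₂CO₃.
Mass: 201.5 × 106 = 21,360 g.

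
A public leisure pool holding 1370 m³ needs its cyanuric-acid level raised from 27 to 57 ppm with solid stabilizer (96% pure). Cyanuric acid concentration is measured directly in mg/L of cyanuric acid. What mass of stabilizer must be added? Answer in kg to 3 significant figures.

42.8 kg

Volume: 1370 m³ = 1,370,000 L.
CYA to add: (57 − 27) = 30 mg/L × 1,370,000 L = 41,100 g cyanuric acid.
At 96% purity: 41,100 / 0.96 = 42,810 g product.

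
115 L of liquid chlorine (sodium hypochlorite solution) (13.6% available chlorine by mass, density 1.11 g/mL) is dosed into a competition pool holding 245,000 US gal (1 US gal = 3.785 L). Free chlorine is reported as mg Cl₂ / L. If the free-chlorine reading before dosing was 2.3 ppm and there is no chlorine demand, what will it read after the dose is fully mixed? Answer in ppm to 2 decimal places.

21.02 ppm

Volume: 245,000 US gal × 3.785 L/gal = 927,325 L.
Mass of solution: 115 L × 1000 mL/L × 1.11 g/mL = 127,700 g.
Available chlorine delivered: 127,700 g × 0.136 = 17,360 g as Cl₂.
Concentration rise: 17,360 g / 927,325 L = 18.72 mg/L = 18.72 ppm.
Final FC: 2.3 + 18.72 = 21.02 ppm.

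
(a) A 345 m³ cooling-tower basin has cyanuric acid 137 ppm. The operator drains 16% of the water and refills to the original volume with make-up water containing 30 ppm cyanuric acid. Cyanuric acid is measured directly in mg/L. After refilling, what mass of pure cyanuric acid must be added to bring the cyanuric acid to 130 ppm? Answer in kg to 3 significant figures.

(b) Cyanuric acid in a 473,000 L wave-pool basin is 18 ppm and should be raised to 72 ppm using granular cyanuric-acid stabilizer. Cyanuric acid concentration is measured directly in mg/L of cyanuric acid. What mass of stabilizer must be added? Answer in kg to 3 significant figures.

(a) Volume: 345 m³ = 345,000 L.
(a) After draining 16% and refilling: 137 × 0.84 + 30 × 0.16 = 119.88 ppm.
(a) Deficit to target: 130 − 119.88 = 10.12 mg/L.
(a) Mass: 10.12 mg/L × 345,000 L = 3491 g cyanuric acid.

(b) CYA to add: (72 − 18) = 54 mg/L × 473,000 L = 25,540 g cyanuric acid.

(a) 3.49 kg; (b) 25.5 kg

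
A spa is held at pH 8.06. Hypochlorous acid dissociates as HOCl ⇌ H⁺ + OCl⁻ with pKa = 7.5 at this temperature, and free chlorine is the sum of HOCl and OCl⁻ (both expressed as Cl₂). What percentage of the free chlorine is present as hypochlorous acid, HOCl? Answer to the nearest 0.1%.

[OCl⁻]/[HOCl] = 10^(pH − pKa) = 10^(8.06 − 7.5) = 10^0.56 = 3.631.
Fraction as HOCl = 1 / (1 + 3.631) = 0.2159.

21.6%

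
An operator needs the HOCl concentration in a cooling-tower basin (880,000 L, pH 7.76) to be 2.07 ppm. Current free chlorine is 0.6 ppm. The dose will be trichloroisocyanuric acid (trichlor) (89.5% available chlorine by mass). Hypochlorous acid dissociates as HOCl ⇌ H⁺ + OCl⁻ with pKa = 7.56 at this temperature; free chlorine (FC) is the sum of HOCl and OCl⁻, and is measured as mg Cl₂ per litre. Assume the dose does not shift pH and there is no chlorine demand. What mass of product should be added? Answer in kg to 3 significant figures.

[OCl⁻]/[HOCl] = 10^(pH − pKa) = 10^(7.76 − 7.56) = 1.585; fraction as HOCl = 1/(1 + 1.585) = 0.3869.
Free chlorine required for 2.07 ppm HOCl: 2.07 / 0.3869 = 5.351 ppm.
FC to add: 5.351 − 0.6 = 4.751 mg/L as Cl₂.
Cl₂ equivalent: 4.751 mg/L × 880,000 L = 4181 g.
Product at 89.5% available Cl: 4181 / 0.895 = 4671 g.

4.67 kg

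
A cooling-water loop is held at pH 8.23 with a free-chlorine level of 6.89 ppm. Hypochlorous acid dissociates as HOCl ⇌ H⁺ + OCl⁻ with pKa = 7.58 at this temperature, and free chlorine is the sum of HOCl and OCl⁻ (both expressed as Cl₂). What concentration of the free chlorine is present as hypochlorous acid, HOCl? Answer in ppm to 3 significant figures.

1.26 ppm

[OCl⁻]/[HOCl] = 10^(pH − pKa) = 10^(8.23 − 7.58) = 10^0.65 = 4.467.
Fraction as HOCl = 1 / (1 + 4.467) = 0.1829.
HOCl = 0.1829 × 6.89 ppm = 1.26 ppm.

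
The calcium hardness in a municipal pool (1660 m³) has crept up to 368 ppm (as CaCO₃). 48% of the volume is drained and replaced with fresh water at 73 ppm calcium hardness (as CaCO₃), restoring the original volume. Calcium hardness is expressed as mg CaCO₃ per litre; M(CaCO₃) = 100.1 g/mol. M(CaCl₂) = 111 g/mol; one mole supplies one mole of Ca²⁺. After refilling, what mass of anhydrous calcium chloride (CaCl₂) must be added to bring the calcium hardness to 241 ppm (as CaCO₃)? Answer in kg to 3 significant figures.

26.9 kg

Volume: 1660 m³ = 1,660,000 L.
After draining 48% and refilling: 368 × 0.52 + 73 × 0.48 = 226.4 ppm.
Deficit to target: 241 − 226.4 = 14.6 mg/L.
As CaCO₃: 14.6 mg/L × 1,660,000 L = 24,240 g; ÷ 100.1 = 242.1 mol Ca²⁺.
Mass: 242.1 × 111 = 26,880 g.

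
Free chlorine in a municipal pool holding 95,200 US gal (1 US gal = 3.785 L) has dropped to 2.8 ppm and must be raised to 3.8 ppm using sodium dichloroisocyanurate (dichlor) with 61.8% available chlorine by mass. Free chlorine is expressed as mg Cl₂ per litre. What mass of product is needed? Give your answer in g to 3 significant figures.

Volume: 95,200 US gal × 3.785 L/gal = 360,332 L.
Chlorine deficit: 3.8 − 2.8 = 1 ppm = 1 mg/L as Cl₂.
Cl₂ equivalent needed: 1 mg/L × 360,332 L = 360,300 mg = 360.3 g.
Product at 61.8% available chlorine: 360.3 / 0.618 = 583.1 g.

583 g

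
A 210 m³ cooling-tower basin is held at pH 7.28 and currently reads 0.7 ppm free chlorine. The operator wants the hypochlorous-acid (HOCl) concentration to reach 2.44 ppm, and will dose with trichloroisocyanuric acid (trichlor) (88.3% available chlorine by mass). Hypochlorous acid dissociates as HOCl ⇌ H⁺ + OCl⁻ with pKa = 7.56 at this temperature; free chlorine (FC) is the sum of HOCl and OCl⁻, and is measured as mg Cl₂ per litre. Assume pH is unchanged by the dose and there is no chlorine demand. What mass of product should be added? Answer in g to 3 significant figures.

Volume: 210 m³ = 210,000 L.
[OCl⁻]/[HOCl] = 10^(pH − pKa) = 10^(7.28 − 7.56) = 0.5248; fraction as HOCl = 1/(1 + 0.5248) = 0.6558.
Free chlorine required for 2.44 ppm HOCl: 2.44 / 0.6558 = 3.721 ppm.
FC to add: 3.721 − 0.7 = 3.021 mg/L as Cl₂.
Cl₂ equivalent: 3.021 mg/L × 210,000 L = 634.3 g.
Product at 88.3% available Cl: 634.3 / 0.883 = 718.4 g.

718 g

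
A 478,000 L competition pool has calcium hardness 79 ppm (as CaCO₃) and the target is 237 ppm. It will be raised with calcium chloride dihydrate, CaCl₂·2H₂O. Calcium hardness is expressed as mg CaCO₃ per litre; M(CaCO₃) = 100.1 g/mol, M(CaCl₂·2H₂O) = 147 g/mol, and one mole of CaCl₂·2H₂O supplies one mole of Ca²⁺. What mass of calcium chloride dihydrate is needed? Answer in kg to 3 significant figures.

Hardness to add: (237 − 79) = 158 mg/L as CaCO₃ × 478,000 L = 75,520 g as CaCO₃.
Moles of Ca²⁺ (1 mol Ca²⁺ ≡ 1 mol CaCO₃): 75,520 / 100.1 g/mol = 754.5 mol.
Mass of CaCl₂·2H₂O: 754.5 × 147 = 110,900 g.

111 kg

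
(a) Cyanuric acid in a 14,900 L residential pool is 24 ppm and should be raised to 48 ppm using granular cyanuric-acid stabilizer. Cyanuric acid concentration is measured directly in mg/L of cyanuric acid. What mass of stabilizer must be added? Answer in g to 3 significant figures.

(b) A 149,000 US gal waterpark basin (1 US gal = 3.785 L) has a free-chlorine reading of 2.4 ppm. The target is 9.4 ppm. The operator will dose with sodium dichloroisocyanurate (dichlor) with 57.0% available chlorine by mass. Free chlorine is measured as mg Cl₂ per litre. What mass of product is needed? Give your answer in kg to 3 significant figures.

(a) CYA to add: (48 − 24) = 24 mg/L × 14,900 L = 357.6 g cyanuric acid.

(b) Volume: 149,000 US gal × 3.785 L/gal = 563,965 L.
(b) Chlorine deficit: 9.4 − 2.4 = 7 ppm = 7 mg/L as Cl₂.
(b) Cl₂ equivalent needed: 7 mg/L × 563,965 L = 3,948,000 mg = 3948 g.
(b) Product at 57.0% available chlorine: 3948 / 0.57 = 6926 g.

(a) 358 g; (b) 6.93 kg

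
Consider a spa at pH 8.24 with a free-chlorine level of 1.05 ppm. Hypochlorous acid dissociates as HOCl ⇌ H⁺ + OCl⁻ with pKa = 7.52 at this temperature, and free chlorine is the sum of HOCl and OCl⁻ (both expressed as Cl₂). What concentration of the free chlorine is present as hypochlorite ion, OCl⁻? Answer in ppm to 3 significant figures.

0.882 ppm

[OCl⁻]/[HOCl] = 10^(pH − pKa) = 10^(8.24 − 7.52) = 10^0.72 = 5.248.
Fraction as HOCl = 1 / (1 + 5.248) = 0.16.
OCl⁻ = (1 − 0.16) × 1.05 ppm = 0.8819 ppm.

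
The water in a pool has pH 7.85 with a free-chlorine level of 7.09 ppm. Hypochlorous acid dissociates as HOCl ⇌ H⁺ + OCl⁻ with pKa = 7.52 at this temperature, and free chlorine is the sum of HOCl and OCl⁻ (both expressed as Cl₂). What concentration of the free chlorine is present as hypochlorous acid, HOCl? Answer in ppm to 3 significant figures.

[OCl⁻]/[HOCl] = 10^(pH − pKa) = 10^(7.85 − 7.52) = 10^0.33 = 2.138.
Fraction as HOCl = 1 / (1 + 2.138) = 0.3187.
HOCl = 0.3187 × 7.09 ppm = 2.259 ppm.

2.26 ppm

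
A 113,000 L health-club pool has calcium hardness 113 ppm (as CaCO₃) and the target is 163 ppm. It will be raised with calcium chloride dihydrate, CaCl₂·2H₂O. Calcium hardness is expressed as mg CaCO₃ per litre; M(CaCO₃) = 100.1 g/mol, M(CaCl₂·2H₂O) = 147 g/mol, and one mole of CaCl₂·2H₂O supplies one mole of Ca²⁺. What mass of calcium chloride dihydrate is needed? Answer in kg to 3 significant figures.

8.30 kg

Hardness to add: (163 − 113) = 50 mg/L as CaCO₃ × 113,000 L = 5650 g as CaCO₃.
Moles of Ca²⁺ (1 mol Ca²⁺ ≡ 1 mol CaCO₃): 5650 / 100.1 g/mol = 56.44 mol.
Mass of CaCl₂·2H₂O: 56.44 × 147 = 8297 g.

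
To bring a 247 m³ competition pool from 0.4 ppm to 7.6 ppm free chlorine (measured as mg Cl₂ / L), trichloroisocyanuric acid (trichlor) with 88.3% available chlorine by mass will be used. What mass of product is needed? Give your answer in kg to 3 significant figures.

Volume: 247 m³ = 247,000 L.
Chlorine deficit: 7.6 − 0.4 = 7.2 ppm = 7.2 mg/L as Cl₂.
Cl₂ equivalent needed: 7.2 mg/L × 247,000 L = 1,778,000 mg = 1778 g.
Product at 88.3% available chlorine: 1778 / 0.883 = 2014 g.

2.01 kg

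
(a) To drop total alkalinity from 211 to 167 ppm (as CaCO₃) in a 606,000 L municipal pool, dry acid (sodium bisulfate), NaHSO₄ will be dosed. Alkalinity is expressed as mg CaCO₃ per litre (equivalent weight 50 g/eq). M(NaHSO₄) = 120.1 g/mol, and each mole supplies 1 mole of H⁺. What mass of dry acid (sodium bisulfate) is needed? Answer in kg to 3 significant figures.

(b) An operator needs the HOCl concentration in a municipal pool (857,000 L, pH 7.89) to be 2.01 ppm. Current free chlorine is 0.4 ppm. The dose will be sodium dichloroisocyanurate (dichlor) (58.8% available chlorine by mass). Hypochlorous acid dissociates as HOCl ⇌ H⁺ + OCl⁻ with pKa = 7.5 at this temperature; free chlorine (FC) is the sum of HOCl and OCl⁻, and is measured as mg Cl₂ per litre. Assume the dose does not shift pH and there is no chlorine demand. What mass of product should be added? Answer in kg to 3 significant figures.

(a) 64.0 kg; (b) 9.54 kg

(a) Alkalinity to neutralize: (211 − 167) = 44 mg/L as CaCO₃ × 606,000 L = 26,660 g as CaCO₃.
(a) Equivalents of H⁺ required: 26,660 ÷ 50 g/eq = 533.3 eq = 533.3 mol NaHSO₄.
(a) Mass of NaHSO₄: 533.3 × 120.1 = 64,050 g.

(b) [OCl⁻]/[HOCl] = 10^(pH − pKa) = 10^(7.89 − 7.5) = 2.455; fraction as HOCl = 1/(1 + 2.455) = 0.2895.
(b) Free chlorine required for 2.01 ppm HOCl: 2.01 / 0.2895 = 6.944 ppm.
(b) FC to add: 6.944 − 0.4 = 6.544 mg/L as Cl₂.
(b) Cl₂ equivalent: 6.544 mg/L × 857,000 L = 5608 g.
(b) Product at 58.8% available Cl: 5608 / 0.588 = 9538 g.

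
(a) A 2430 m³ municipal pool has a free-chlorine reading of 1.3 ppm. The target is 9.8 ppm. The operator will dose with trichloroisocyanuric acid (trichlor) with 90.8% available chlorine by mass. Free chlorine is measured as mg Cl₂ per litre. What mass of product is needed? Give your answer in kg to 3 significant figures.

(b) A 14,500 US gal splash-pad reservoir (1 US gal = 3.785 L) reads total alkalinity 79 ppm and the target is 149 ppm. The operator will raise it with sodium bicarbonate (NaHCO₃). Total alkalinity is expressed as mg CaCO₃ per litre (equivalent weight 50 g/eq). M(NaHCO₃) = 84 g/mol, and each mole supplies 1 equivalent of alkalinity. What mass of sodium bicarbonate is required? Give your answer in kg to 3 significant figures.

(a) 22.7 kg; (b) 6.45 kg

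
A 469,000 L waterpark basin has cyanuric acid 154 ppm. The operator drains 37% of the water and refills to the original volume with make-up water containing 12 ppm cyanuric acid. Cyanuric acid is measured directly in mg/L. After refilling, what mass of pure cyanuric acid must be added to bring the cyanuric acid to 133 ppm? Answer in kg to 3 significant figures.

14.8 kg

After draining 37% and refilling: 154 × 0.63 + 12 × 0.37 = 101.46 ppm.
Deficit to target: 133 − 101.46 = 31.54 mg/L.
Mass: 31.54 mg/L × 469,000 L = 14,790 g cyanuric acid.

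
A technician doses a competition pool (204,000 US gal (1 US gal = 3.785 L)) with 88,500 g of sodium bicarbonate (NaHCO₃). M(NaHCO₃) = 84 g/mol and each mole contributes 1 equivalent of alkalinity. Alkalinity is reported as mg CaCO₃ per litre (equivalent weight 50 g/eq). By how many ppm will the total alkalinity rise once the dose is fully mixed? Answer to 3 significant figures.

Volume: 204,000 US gal × 3.785 L/gal = 772,140 L.
Moles of NaHCO₃: 88,500 g ÷ 84 g/mol = 1054 mol → 1054 eq of alkalinity.
As CaCO₃: 1054 eq × 50 g/eq = 52,680 g.
Rise: 52,680 g / 772,140 L × 1000 = 68.22 mg/L.

68.2 ppm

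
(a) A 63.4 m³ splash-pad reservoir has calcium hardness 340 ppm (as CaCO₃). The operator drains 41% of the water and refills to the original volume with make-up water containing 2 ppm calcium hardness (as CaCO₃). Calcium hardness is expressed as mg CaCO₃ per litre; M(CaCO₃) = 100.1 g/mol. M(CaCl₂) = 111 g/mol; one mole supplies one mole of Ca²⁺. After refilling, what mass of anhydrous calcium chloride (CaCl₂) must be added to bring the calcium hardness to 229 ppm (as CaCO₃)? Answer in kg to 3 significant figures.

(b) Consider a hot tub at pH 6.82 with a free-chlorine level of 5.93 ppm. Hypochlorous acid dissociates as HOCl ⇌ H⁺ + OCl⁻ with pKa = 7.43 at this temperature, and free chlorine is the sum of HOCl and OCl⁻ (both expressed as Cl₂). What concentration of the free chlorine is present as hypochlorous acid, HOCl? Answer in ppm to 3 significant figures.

(a) 1.94 kg; (b) 4.76 ppm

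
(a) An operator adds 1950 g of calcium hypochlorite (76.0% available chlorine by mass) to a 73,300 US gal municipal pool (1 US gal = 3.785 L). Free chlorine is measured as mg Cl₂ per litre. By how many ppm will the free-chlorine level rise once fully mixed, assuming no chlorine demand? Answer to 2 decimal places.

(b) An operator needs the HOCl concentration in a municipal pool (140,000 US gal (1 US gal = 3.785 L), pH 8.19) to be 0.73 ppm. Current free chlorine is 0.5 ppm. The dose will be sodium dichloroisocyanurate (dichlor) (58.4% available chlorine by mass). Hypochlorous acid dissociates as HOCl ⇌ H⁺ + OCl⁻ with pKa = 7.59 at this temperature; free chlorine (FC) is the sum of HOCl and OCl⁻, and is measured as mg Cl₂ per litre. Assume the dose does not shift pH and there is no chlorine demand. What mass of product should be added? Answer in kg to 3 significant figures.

(a) Volume: 73,300 US gal × 3.785 L/gal = 277,440 L.
(a) Available chlorine delivered: 1950 g × 0.76 = 1482 g as Cl₂.
(a) Concentration rise: 1482 g / 277,440 L = 5.342 mg/L = 5.34 ppm.

(b) Volume: 140,000 US gal × 3.785 L/gal = 529,900 L.
(b) [OCl⁻]/[HOCl] = 10^(pH − pKa) = 10^(8.19 − 7.59) = 3.981; fraction as HOCl = 1/(1 + 3.981) = 0.2008.
(b) Free chlorine required for 0.73 ppm HOCl: 0.73 / 0.2008 = 3.636 ppm.
(b) FC to add: 3.636 − 0.5 = 3.136 mg/L as Cl₂.
(b) Cl₂ equivalent: 3.136 mg/L × 529,900 L = 1662 g.
(b) Product at 58.4% available Cl: 1662 / 0.584 = 2846 g.

(a) 5.34 ppm; (b) 2.85 kg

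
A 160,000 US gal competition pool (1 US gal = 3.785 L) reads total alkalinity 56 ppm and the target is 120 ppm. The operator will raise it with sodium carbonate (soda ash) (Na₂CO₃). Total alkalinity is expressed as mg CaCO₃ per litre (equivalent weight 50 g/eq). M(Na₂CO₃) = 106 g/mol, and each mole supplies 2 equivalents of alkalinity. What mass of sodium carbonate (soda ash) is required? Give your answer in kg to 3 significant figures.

41.1 kg

Volume: 160,000 US gal × 3.785 L/gal = 605,600 L.
Alkalinity to add: (120 − 56) = 64 mg/L as CaCO₃ × 605,600 L = 38,760 g as CaCO₃.
Equivalents: 38,760 g ÷ 50 g/eq = 775.2 eq.
Each mole of Na₂CO₃ supplies 2 eq, so 775.2 / 2 = 387.6 mol.
Mass: 387.6 mol × 106 g/mol = 41,080 g.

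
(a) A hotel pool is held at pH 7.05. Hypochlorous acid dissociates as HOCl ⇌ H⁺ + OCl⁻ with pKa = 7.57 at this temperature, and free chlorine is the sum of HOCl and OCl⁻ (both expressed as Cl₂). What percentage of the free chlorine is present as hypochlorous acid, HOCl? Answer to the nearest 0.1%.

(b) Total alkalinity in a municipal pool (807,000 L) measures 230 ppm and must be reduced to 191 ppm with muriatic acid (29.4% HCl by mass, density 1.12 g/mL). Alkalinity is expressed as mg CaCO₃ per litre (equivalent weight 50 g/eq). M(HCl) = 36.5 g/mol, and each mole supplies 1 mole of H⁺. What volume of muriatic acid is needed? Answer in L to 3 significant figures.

(a) 76.8%; (b) 69.8 L

(a) [OCl⁻]/[HOCl] = 10^(pH − pKa) = 10^(7.05 − 7.57) = 10^-0.52 = 0.302.
(a) Fraction as HOCl = 1 / (1 + 0.302) = 0.7681.

(b) Alkalinity to neutralize: (230 − 191) = 39 mg/L as CaCO₃ × 807,000 L = 31,470 g as CaCO₃.
(b) Equivalents of H⁺ required: 31,470 ÷ 50 g/eq = 629.5 eq = 629.5 mol HCl.
(b) Mass of HCl: 629.5 × 36.5 = 22,980 g.
(b) Mass of 29.4% solution: 22,980 / 0.294 = 78,150 g.
(b) Volume: 78,150 g ÷ 1.12 g/mL = 69,770 mL.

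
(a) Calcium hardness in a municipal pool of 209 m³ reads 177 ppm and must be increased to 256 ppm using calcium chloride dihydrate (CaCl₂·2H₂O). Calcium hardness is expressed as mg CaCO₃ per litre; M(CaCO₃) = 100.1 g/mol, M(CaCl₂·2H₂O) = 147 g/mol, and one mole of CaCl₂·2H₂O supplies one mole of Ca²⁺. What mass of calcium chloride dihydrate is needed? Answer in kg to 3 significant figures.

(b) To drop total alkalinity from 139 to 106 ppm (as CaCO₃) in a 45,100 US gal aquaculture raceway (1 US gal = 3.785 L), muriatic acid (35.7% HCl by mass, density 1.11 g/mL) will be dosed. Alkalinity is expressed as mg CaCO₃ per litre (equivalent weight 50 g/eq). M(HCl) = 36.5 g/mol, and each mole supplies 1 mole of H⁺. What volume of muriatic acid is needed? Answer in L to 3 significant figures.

(a) 24.2 kg; (b) 10.4 L

(a) Volume: 209 m³ = 209,000 L.
(a) Hardness to add: (256 − 177) = 79 mg/L as CaCO₃ × 209,000 L = 16,510 g as CaCO₃.
(a) Moles of Ca²⁺ (1 mol Ca²⁺ ≡ 1 mol CaCO₃): 16,510 / 100.1 g/mol = 164.9 mol.
(a) Mass of CaCl₂·2H₂O: 164.9 × 147 = 24,250 g.

(b) Volume: 45,100 US gal × 3.785 L/gal = 170,704 L.
(b) Alkalinity to neutralize: (139 − 106) = 33 mg/L as CaCO₃ × 170,704 L = 5633 g as CaCO₃.
(b) Equivalents of H⁺ required: 5633 ÷ 50 g/eq = 112.7 eq = 112.7 mol HCl.
(b) Mass of HCl: 112.7 × 36.5 = 4112 g.
(b) Mass of 35.7% solution: 4112 / 0.357 = 11,520 g.
(b) Volume: 11,520 g ÷ 1.11 g/mL = 10,380 mL.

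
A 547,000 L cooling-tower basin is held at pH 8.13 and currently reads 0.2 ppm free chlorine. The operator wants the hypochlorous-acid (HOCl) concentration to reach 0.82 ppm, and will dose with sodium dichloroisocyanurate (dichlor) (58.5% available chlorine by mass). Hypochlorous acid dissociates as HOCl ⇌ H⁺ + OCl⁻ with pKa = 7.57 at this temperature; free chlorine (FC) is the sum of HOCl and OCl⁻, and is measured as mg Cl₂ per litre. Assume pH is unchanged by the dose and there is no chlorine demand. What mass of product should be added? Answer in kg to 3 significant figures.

3.36 kg

[OCl⁻]/[HOCl] = 10^(pH − pKa) = 10^(8.13 − 7.57) = 3.631; fraction as HOCl = 1/(1 + 3.631) = 0.2159.
Free chlorine required for 0.82 ppm HOCl: 0.82 / 0.2159 = 3.797 ppm.
FC to add: 3.797 − 0.2 = 3.597 mg/L as Cl₂.
Cl₂ equivalent: 3.597 mg/L × 547,000 L = 1968 g.
Product at 58.5% available Cl: 1968 / 0.585 = 3364 g.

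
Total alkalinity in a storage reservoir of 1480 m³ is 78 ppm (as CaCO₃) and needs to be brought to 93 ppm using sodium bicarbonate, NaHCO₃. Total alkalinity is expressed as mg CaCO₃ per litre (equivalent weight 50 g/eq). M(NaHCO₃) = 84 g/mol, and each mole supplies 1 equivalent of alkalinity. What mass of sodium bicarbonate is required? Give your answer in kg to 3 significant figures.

Volume: 1480 m³ = 1,480,000 L.
Alkalinity to add: (93 − 78) = 15 mg/L as CaCO₃ × 1,480,000 L = 22,200 g as CaCO₃.
Equivalents: 22,200 g ÷ 50 g/eq = 444 eq.
NaHCO₃ supplies 1 eq per mole → 444 mol.
Mass: 444 mol × 84 g/mol = 37,300 g.

37.3 kg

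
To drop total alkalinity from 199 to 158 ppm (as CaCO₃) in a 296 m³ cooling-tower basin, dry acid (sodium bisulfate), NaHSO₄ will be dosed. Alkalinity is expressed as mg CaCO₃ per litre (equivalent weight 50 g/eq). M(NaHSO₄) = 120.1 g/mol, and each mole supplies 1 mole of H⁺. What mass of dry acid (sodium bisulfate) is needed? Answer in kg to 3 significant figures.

29.2 kg

Volume: 296 m³ = 296,000 L.
Alkalinity to neutralize: (199 − 158) = 41 mg/L as CaCO₃ × 296,000 L = 12,140 g as CaCO₃.
Equivalents of H⁺ required: 12,140 ÷ 50 g/eq = 242.7 eq = 242.7 mol NaHSO₄.
Mass of NaHSO₄: 242.7 × 120.1 = 29,150 g.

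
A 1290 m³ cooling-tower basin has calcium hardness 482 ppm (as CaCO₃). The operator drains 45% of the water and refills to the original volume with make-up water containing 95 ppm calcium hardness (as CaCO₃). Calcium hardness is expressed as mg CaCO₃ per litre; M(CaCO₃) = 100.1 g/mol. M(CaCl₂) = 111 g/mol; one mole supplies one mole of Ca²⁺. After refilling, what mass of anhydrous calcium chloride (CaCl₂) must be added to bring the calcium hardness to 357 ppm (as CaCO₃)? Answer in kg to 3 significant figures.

Volume: 1290 m³ = 1,290,000 L.
After draining 45% and refilling: 482 × 0.55 + 95 × 0.45 = 307.85 ppm.
Deficit to target: 357 − 307.85 = 49.15 mg/L.
As CaCO₃: 49.15 mg/L × 1,290,000 L = 63,400 g; ÷ 100.1 = 633.4 mol Ca²⁺.
Mass: 633.4 × 111 = 70,310 g.

70.3 kg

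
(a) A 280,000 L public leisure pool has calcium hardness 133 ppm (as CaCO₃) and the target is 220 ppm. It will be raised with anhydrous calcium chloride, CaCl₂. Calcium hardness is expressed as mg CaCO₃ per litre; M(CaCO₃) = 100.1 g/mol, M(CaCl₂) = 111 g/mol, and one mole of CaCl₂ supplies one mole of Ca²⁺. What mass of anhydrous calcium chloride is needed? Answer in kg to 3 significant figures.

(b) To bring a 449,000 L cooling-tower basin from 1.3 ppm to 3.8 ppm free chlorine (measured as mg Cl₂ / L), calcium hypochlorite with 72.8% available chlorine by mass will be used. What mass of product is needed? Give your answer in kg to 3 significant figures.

(a) Hardness to add: (220 − 133) = 87 mg/L as CaCO₃ × 280,000 L = 24,360 g as CaCO₃.
(a) Moles of Ca²⁺ (1 mol Ca²⁺ ≡ 1 mol CaCO₃): 24,360 / 100.1 g/mol = 243.4 mol.
(a) Mass of CaCl₂: 243.4 × 111 = 27,010 g.

(b) Chlorine deficit: 3.8 − 1.3 = 2.5 ppm = 2.5 mg/L as Cl₂.
(b) Cl₂ equivalent needed: 2.5 mg/L × 449,000 L = 1,122,000 mg = 1122 g.
(b) Product at 72.8% available chlorine: 1122 / 0.728 = 1542 g.

(a) 27.0 kg; (b) 1.54 kg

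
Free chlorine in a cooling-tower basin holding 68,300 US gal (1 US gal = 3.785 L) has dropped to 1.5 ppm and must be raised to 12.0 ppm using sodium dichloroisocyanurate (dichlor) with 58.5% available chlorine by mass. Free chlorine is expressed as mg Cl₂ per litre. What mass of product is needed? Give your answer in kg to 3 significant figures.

4.64 kg

Volume: 68,300 US gal × 3.785 L/gal = 258,516 L.
Chlorine deficit: 12.0 − 1.5 = 10.5 ppm = 10.5 mg/L as Cl₂.
Cl₂ equivalent needed: 10.5 mg/L × 258,516 L = 2,714,000 mg = 2714 g.
Product at 58.5% available chlorine: 2714 / 0.585 = 4640 g.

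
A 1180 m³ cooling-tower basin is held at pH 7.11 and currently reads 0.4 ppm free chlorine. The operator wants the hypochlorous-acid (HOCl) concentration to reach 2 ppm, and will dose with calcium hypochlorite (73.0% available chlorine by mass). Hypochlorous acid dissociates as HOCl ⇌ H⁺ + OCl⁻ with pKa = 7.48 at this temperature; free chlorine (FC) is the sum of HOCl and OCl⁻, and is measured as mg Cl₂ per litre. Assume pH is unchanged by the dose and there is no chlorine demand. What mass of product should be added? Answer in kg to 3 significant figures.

3.97 kg

Volume: 1180 m³ = 1,180,000 L.
[OCl⁻]/[HOCl] = 10^(pH − pKa) = 10^(7.11 − 7.48) = 0.4266; fraction as HOCl = 1/(1 + 0.4266) = 0.701.
Free chlorine required for 2 ppm HOCl: 2 / 0.701 = 2.853 ppm.
FC to add: 2.853 − 0.4 = 2.453 mg/L as Cl₂.
Cl₂ equivalent: 2.453 mg/L × 1,180,000 L = 2895 g.
Product at 73.0% available Cl: 2895 / 0.73 = 3965 g.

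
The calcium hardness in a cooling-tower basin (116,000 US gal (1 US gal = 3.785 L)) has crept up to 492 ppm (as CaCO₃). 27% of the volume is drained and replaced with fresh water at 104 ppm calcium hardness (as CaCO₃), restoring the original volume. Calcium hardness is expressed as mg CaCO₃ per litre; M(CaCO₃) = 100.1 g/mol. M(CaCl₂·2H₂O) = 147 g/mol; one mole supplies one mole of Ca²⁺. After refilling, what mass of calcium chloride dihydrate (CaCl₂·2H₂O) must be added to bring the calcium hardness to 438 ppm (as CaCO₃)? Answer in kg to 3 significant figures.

Volume: 116,000 US gal × 3.785 L/gal = 439,060 L.
After draining 27% and refilling: 492 × 0.73 + 104 × 0.27 = 387.24 ppm.
Deficit to target: 438 − 387.24 = 50.76 mg/L.
As CaCO₃: 50.76 mg/L × 439,060 L = 22,290 g; ÷ 100.1 = 222.6 mol Ca²⁺.
Mass: 222.6 × 147 = 32,730 g.

32.7 kg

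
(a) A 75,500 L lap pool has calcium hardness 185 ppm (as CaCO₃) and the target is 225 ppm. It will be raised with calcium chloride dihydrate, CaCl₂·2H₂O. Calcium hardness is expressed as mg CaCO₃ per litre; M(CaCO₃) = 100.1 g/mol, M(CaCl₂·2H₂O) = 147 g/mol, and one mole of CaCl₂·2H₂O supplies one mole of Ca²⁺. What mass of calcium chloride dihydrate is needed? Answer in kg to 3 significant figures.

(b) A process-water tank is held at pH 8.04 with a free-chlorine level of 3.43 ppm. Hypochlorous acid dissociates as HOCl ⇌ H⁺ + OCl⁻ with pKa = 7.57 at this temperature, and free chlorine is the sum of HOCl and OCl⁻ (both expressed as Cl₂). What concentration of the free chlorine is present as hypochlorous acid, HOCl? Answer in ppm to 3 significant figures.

(a) Hardness to add: (225 − 185) = 40 mg/L as CaCO₃ × 75,500 L = 3020 g as CaCO₃.
(a) Moles of Ca²⁺ (1 mol Ca²⁺ ≡ 1 mol CaCO₃): 3020 / 100.1 g/mol = 30.17 mol.
(a) Mass of CaCl₂·2H₂O: 30.17 × 147 = 4435 g.

(b) [OCl⁻]/[HOCl] = 10^(pH − pKa) = 10^(8.04 − 7.57) = 10^0.47 = 2.951.
(b) Fraction as HOCl = 1 / (1 + 2.951) = 0.2531.
(b) HOCl = 0.2531 × 3.43 ppm = 0.8681 ppm.

(a) 4.43 kg; (b) 0.868 ppm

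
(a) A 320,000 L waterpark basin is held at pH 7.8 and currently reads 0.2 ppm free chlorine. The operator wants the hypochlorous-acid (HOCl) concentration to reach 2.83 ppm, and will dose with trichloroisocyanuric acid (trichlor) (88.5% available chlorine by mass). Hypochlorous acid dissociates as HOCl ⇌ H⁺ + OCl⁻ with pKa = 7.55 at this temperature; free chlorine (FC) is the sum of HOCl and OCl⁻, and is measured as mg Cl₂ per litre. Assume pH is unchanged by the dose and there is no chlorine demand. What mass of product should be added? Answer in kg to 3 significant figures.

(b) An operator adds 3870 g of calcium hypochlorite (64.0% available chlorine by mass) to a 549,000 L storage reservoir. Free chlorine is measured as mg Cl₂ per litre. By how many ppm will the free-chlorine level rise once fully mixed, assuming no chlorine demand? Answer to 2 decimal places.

(a) 2.77 kg; (b) 4.51 ppm

(a) [OCl⁻]/[HOCl] = 10^(pH − pKa) = 10^(7.8 − 7.55) = 1.778; fraction as HOCl = 1/(1 + 1.778) = 0.3599.
(a) Free chlorine required for 2.83 ppm HOCl: 2.83 / 0.3599 = 7.863 ppm.
(a) FC to add: 7.863 − 0.2 = 7.663 mg/L as Cl₂.
(a) Cl₂ equivalent: 7.663 mg/L × 320,000 L = 2452 g.
(a) Product at 88.5% available Cl: 2452 / 0.885 = 2771 g.

(b) Available chlorine delivered: 3870 g × 0.64 = 2477 g as Cl₂.
(b) Concentration rise: 2477 g / 549,000 L = 4.511 mg/L = 4.51 ppm.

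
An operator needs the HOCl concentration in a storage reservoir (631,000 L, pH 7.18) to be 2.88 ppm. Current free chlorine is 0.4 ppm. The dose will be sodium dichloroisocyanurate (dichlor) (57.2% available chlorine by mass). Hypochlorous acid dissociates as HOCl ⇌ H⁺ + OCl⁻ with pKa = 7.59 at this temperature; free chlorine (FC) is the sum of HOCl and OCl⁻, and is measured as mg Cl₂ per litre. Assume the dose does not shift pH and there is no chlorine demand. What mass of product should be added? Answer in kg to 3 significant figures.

3.97 kg

[OCl⁻]/[HOCl] = 10^(pH − pKa) = 10^(7.18 − 7.59) = 0.389; fraction as HOCl = 1/(1 + 0.389) = 0.7199.
Free chlorine required for 2.88 ppm HOCl: 2.88 / 0.7199 = 4 ppm.
FC to add: 4 − 0.4 = 3.6 mg/L as Cl₂.
Cl₂ equivalent: 3.6 mg/L × 631,000 L = 2272 g.
Product at 57.2% available Cl: 2272 / 0.572 = 3972 g.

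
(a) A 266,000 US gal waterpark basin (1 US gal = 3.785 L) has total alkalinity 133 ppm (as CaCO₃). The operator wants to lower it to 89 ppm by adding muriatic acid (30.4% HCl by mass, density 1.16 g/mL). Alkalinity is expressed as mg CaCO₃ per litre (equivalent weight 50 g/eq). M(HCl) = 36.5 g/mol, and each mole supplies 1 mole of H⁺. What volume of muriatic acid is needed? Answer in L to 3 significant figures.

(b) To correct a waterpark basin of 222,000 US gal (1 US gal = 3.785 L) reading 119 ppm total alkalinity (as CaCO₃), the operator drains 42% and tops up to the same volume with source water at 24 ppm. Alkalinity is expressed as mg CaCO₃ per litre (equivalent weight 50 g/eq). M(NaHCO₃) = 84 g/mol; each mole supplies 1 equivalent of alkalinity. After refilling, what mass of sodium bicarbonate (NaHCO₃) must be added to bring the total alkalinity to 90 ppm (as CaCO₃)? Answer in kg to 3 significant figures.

(a) 91.7 L; (b) 15.4 kg

(a) Volume: 266,000 US gal × 3.785 L/gal = 1,006,810 L.
(a) Alkalinity to neutralize: (133 − 89) = 44 mg/L as CaCO₃ × 1,006,810 L = 44,300 g as CaCO₃.
(a) Equivalents of H⁺ required: 44,300 ÷ 50 g/eq = 886 eq = 886 mol HCl.
(a) Mass of HCl: 886 × 36.5 = 32,340 g.
(a) Mass of 30.4% solution: 32,340 / 0.304 = 106,400 g.
(a) Volume: 106,400 g ÷ 1.16 g/mL = 91,700 mL.

(b) Volume: 222,000 US gal × 3.785 L/gal = 840,270 L.
(b) After draining 42% and refilling: 119 × 0.58 + 24 × 0.42 = 79.1 ppm.
(b) Deficit to target: 90 − 79.1 = 10.9 mg/L.
(b) As CaCO₃: 10.9 mg/L × 840,270 L = 9159 g; ÷ 50 g/eq ÷ 1 = 183.2 mol NaHCO₃.
(b) Mass: 183.2 × 84 = 15,390 g.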